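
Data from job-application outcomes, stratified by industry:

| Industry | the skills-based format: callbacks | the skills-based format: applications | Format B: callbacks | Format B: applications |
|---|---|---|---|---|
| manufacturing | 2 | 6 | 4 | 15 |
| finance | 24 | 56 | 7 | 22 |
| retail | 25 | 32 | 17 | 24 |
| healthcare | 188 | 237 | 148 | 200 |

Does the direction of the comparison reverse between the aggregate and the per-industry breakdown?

Manufacturing: the skills-based format 2/6 = 33.3%, Format B 4/15 = 26.7% → the skills-based format
Finance: the skills-based format 24/56 = 42.9%, Format B 7/22 = 31.8% → the skills-based format
Retail: the skills-based format 25/32 = 78.1%, Format B 17/24 = 70.8% → the skills-based format
Healthcare: the skills-based format 188/237 = 79.3%, Format B 148/200 = 74.0% → the skills-based format
Overall: the skills-based format 239/331 = 72.2%, Format B 176/261 = 67.4% → the skills-based format
The skills-based format wins overall and in every industry group — no reversal.

No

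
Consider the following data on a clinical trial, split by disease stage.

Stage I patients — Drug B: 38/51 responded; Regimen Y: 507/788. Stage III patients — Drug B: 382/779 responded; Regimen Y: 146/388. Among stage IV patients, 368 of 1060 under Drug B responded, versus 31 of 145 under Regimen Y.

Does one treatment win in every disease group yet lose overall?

Yes

Stage I: Drug B 38/51 = 74.5%, Regimen Y 507/788 = 64.3% → Drug B
Stage III: Drug B 382/779 = 49.0%, Regimen Y 146/388 = 37.6% → Drug B
Stage IV: Drug B 368/1060 = 34.7%, Regimen Y 31/145 = 21.4% → Drug B
Overall: Drug B 788/1890 = 41.7%, Regimen Y 684/1321 = 51.8% → Regimen Y
Drug B wins each disease group but Regimen Y wins overall — the comparison reverses. Drug B's patients skew toward stage IV, which has a lower base rate.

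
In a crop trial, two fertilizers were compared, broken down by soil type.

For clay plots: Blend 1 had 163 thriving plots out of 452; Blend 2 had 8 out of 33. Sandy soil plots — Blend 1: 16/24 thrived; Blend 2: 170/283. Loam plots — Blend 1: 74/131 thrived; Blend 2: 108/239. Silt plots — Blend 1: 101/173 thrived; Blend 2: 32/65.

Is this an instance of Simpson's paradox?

Clay: Blend 1 163/452 = 36.1%, Blend 2 8/33 = 24.2% → Blend 1
Sandy soil: Blend 1 16/24 = 66.7%, Blend 2 170/283 = 60.1% → Blend 1
Loam: Blend 1 74/131 = 56.5%, Blend 2 108/239 = 45.2% → Blend 1
Silt: Blend 1 101/173 = 58.4%, Blend 2 32/65 = 49.2% → Blend 1
Overall: Blend 1 354/780 = 45.4%, Blend 2 318/620 = 51.3% → Blend 2
Blend 1 wins each soil group but Blend 2 wins overall — the comparison reverses. Blend 1's plots skew toward clay, which has a lower base rate.

Yes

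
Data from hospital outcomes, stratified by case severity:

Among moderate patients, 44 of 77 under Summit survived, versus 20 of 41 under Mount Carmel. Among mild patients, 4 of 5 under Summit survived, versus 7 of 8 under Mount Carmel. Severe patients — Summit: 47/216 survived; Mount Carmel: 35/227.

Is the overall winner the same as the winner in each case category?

Moderate: Summit 44/77 = 57.1%, Mount Carmel 20/41 = 48.8% → Summit
Mild: Summit 4/5 = 80.0%, Mount Carmel 7/8 = 87.5% → Mount Carmel
Severe: Summit 47/216 = 21.8%, Mount Carmel 35/227 = 15.4% → Summit
Overall: Summit 95/298 = 31.9%, Mount Carmel 62/276 = 22.5% → Summit
Neither sweeps: Summit wins 2 of 3 groups, Mount Carmel wins 1. Summit wins overall but not every group — no Simpson reversal.

No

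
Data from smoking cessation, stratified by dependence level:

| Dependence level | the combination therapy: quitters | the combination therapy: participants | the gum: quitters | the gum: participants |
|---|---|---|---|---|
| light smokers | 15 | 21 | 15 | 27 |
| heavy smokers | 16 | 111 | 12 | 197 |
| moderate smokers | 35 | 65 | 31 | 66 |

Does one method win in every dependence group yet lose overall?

Light smokers: the combination therapy 15/21 = 71.4%, the gum 15/27 = 55.6% → the combination therapy
Heavy smokers: the combination therapy 16/111 = 14.4%, the gum 12/197 = 6.1% → the combination therapy
Moderate smokers: the combination therapy 35/65 = 53.8%, the gum 31/66 = 47.0% → the combination therapy
Overall: the combination therapy 66/197 = 33.5%, the gum 58/290 = 20.0% → the combination therapy
The combination therapy wins overall and in every dependence group — no reversal.

No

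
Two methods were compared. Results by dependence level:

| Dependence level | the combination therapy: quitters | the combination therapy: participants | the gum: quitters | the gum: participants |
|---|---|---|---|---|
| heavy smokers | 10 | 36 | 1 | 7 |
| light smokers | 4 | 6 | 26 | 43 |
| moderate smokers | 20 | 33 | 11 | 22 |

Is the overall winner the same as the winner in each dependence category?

Heavy smokers: the combination therapy 10/36 = 27.8%, the gum 1/7 = 14.3% → the combination therapy
Light smokers: the combination therapy 4/6 = 66.7%, the gum 26/43 = 60.5% → the combination therapy
Moderate smokers: the combination therapy 20/33 = 60.6%, the gum 11/22 = 50.0% → the combination therapy
Overall: the combination therapy 34/75 = 45.3%, the gum 38/72 = 52.8% → the gum
The combination therapy wins each dependence group but the gum wins overall — the comparison reverses. The combination therapy's participants skew toward heavy smokers, which has a lower base rate.

No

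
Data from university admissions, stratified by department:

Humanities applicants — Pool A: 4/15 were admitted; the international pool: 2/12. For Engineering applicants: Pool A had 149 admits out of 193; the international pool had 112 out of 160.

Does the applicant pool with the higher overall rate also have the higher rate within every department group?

Yes

Humanities: Pool A 4/15 = 26.7%, the international pool 2/12 = 16.7% → Pool A
Engineering: Pool A 149/193 = 77.2%, the international pool 112/160 = 70.0% → Pool A
Overall: Pool A 153/208 = 73.6%, the international pool 114/172 = 66.3% → Pool A
Pool A wins overall and in every department group — no reversal.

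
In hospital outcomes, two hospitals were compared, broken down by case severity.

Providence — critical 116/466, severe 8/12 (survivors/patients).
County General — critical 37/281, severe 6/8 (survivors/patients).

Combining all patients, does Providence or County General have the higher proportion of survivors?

Critical: Providence 116/466 = 24.9%, County General 37/281 = 13.2% → Providence
Severe: Providence 8/12 = 66.7%, County General 6/8 = 75.0% → County General
Overall: Providence 124/478 = 25.9%, County General 43/289 = 14.9% → Providence
(Neither sweeps every case group, but Providence has the higher pooled rate.)

Providence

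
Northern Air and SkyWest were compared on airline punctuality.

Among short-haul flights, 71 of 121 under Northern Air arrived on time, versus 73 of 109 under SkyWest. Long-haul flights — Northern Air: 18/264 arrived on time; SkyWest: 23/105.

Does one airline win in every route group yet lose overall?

No

Short-haul: Northern Air 71/121 = 58.7%, SkyWest 73/109 = 67.0% → SkyWest
Long-haul: Northern Air 18/264 = 6.8%, SkyWest 23/105 = 21.9% → SkyWest
Overall: Northern Air 89/385 = 23.1%, SkyWest 96/214 = 44.9% → SkyWest
SkyWest wins overall and in every route group — no reversal.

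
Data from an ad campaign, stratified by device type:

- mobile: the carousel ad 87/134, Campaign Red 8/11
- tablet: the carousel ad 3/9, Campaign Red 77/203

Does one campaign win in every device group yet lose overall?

Mobile: the carousel ad 87/134 = 64.9%, Campaign Red 8/11 = 72.7% → Campaign Red
Tablet: the carousel ad 3/9 = 33.3%, Campaign Red 77/203 = 37.9% → Campaign Red
Overall: the carousel ad 90/143 = 62.9%, Campaign Red 85/214 = 39.7% → the carousel ad
Campaign Red wins each device group but the carousel ad wins overall — the comparison reverses. Campaign Red's impressions skew toward tablet, which has a lower base rate.

Yes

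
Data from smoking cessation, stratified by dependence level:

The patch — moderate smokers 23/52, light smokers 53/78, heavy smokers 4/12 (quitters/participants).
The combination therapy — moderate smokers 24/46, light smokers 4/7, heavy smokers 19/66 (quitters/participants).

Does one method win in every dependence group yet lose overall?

No

Moderate smokers: the patch 23/52 = 44.2%, the combination therapy 24/46 = 52.2% → the combination therapy
Light smokers: the patch 53/78 = 67.9%, the combination therapy 4/7 = 57.1% → the patch
Heavy smokers: the patch 4/12 = 33.3%, the combination therapy 19/66 = 28.8% → the patch
Overall: the patch 80/142 = 56.3%, the combination therapy 47/119 = 39.5% → the patch
Neither sweeps: the patch wins 2 of 3 groups, the combination therapy wins 1. The patch wins overall but not every group — no Simpson reversal.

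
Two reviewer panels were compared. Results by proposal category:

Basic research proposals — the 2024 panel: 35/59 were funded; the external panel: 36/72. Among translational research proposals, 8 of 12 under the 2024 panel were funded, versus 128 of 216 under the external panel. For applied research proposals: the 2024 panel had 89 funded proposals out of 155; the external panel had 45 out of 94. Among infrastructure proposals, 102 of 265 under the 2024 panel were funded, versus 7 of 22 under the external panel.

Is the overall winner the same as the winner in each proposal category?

Basic research: the 2024 panel 35/59 = 59.3%, the external panel 36/72 = 50.0% → the 2024 panel
Translational research: the 2024 panel 8/12 = 66.7%, the external panel 128/216 = 59.3% → the 2024 panel
Applied research: the 2024 panel 89/155 = 57.4%, the external panel 45/94 = 47.9% → the 2024 panel
Infrastructure: the 2024 panel 102/265 = 38.5%, the external panel 7/22 = 31.8% → the 2024 panel
Overall: the 2024 panel 234/491 = 47.7%, the external panel 216/404 = 53.5% → the external panel
The 2024 panel wins each proposal group but the external panel wins overall — the comparison reverses. The 2024 panel's proposals skew toward infrastructure, which has a lower base rate.

No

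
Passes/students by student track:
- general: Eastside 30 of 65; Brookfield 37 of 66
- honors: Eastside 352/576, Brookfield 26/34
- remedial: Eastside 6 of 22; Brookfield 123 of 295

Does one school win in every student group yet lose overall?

Yes

General: Eastside 30/65 = 46.2%, Brookfield 37/66 = 56.1% → Brookfield
Honors: Eastside 352/576 = 61.1%, Brookfield 26/34 = 76.5% → Brookfield
Remedial: Eastside 6/22 = 27.3%, Brookfield 123/295 = 41.7% → Brookfield
Overall: Eastside 388/663 = 58.5%, Brookfield 186/395 = 47.1% → Eastside
Brookfield wins each student group but Eastside wins overall — the comparison reverses. Brookfield's students skew toward remedial, which has a lower base rate.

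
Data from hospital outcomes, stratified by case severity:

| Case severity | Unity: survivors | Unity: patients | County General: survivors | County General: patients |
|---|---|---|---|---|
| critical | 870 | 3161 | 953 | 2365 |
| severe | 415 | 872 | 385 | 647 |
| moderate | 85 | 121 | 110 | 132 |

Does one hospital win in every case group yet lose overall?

No

Critical: Unity 870/3161 = 27.5%, County General 953/2365 = 40.3% → County General
Severe: Unity 415/872 = 47.6%, County General 385/647 = 59.5% → County General
Moderate: Unity 85/121 = 70.2%, County General 110/132 = 83.3% → County General
Overall: Unity 1370/4154 = 33.0%, County General 1448/3144 = 46.1% → County General
County General wins overall and in every case group — no reversal.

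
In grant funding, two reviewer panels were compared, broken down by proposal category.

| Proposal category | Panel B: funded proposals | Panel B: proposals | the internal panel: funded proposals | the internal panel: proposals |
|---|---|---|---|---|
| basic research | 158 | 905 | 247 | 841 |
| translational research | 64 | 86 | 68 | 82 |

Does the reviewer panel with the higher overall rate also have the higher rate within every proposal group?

Basic research: Panel B 158/905 = 17.5%, the internal panel 247/841 = 29.4% → the internal panel
Translational research: Panel B 64/86 = 74.4%, the internal panel 68/82 = 82.9% → the internal panel
Overall: Panel B 222/991 = 22.4%, the internal panel 315/923 = 34.1% → the internal panel
The internal panel wins overall and in every proposal group — no reversal.

Yes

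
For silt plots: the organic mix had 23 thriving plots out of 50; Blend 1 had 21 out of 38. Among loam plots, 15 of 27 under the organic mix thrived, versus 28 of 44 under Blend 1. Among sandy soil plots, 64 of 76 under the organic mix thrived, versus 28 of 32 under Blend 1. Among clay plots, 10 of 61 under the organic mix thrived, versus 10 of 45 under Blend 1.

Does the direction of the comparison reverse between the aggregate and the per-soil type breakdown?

Silt: the organic mix 23/50 = 46.0%, Blend 1 21/38 = 55.3% → Blend 1
Loam: the organic mix 15/27 = 55.6%, Blend 1 28/44 = 63.6% → Blend 1
Sandy soil: the organic mix 64/76 = 84.2%, Blend 1 28/32 = 87.5% → Blend 1
Clay: the organic mix 10/61 = 16.4%, Blend 1 10/45 = 22.2% → Blend 1
Overall: the organic mix 112/214 = 52.3%, Blend 1 87/159 = 54.7% → Blend 1
Blend 1 wins overall and in every soil group — no reversal.

No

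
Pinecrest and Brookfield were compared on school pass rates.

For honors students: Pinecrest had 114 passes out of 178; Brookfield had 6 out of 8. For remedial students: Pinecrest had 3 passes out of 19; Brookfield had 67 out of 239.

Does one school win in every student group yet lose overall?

Honors: Pinecrest 114/178 = 64.0%, Brookfield 6/8 = 75.0% → Brookfield
Remedial: Pinecrest 3/19 = 15.8%, Brookfield 67/239 = 28.0% → Brookfield
Overall: Pinecrest 117/197 = 59.4%, Brookfield 73/247 = 29.6% → Pinecrest
Brookfield wins each student group but Pinecrest wins overall — the comparison reverses. Brookfield's students skew toward remedial, which has a lower base rate.

Yes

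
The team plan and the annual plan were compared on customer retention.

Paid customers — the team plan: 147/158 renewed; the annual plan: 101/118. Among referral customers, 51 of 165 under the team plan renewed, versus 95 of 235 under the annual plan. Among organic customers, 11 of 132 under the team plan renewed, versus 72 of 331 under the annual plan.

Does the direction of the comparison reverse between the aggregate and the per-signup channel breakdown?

No

Paid: the team plan 147/158 = 93.0%, the annual plan 101/118 = 85.6% → the team plan
Referral: the team plan 51/165 = 30.9%, the annual plan 95/235 = 40.4% → the annual plan
Organic: the team plan 11/132 = 8.3%, the annual plan 72/331 = 21.8% → the annual plan
Overall: the team plan 209/455 = 45.9%, the annual plan 268/684 = 39.2% → the team plan
Neither sweeps: the team plan wins 1 of 3 groups, the annual plan wins 2. The team plan wins overall but not every group — no Simpson reversal.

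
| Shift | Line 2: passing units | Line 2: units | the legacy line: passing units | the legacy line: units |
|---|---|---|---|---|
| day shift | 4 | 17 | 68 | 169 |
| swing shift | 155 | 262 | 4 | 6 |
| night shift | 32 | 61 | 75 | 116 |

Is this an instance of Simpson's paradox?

Day shift: Line 2 4/17 = 23.5%, the legacy line 68/169 = 40.2% → the legacy line
Swing shift: Line 2 155/262 = 59.2%, the legacy line 4/6 = 66.7% → the legacy line
Night shift: Line 2 32/61 = 52.5%, the legacy line 75/116 = 64.7% → the legacy line
Overall: Line 2 191/340 = 56.2%, the legacy line 147/291 = 50.5% → Line 2
The legacy line wins each shift group but Line 2 wins overall — the comparison reverses. The legacy line's units skew toward day shift, which has a lower base rate.

Yes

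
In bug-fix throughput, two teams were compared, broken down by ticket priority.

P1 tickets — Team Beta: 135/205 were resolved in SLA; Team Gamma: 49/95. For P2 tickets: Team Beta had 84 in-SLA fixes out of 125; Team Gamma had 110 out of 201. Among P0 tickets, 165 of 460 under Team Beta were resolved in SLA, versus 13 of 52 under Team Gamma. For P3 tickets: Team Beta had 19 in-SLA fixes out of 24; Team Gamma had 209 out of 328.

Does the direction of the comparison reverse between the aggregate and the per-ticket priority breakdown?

Yes

P1: Team Beta 135/205 = 65.9%, Team Gamma 49/95 = 51.6% → Team Beta
P2: Team Beta 84/125 = 67.2%, Team Gamma 110/201 = 54.7% → Team Beta
P0: Team Beta 165/460 = 35.9%, Team Gamma 13/52 = 25.0% → Team Beta
P3: Team Beta 19/24 = 79.2%, Team Gamma 209/328 = 63.7% → Team Beta
Overall: Team Beta 403/814 = 49.5%, Team Gamma 381/676 = 56.4% → Team Gamma
Team Beta wins each ticket group but Team Gamma wins overall — the comparison reverses. Team Beta's tickets skew toward P0, which has a lower base rate.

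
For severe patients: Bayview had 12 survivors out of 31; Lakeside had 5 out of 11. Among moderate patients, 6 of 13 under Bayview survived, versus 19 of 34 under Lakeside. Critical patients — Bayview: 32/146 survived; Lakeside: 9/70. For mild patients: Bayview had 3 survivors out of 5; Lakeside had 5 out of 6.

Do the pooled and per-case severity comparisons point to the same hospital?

Severe: Bayview 12/31 = 38.7%, Lakeside 5/11 = 45.5% → Lakeside
Moderate: Bayview 6/13 = 46.2%, Lakeside 19/34 = 55.9% → Lakeside
Critical: Bayview 32/146 = 21.9%, Lakeside 9/70 = 12.9% → Bayview
Mild: Bayview 3/5 = 60.0%, Lakeside 5/6 = 83.3% → Lakeside
Overall: Bayview 53/195 = 27.2%, Lakeside 38/121 = 31.4% → Lakeside
Neither sweeps: Bayview wins 1 of 4 groups, Lakeside wins 3. Lakeside wins overall but not every group — no Simpson reversal.

No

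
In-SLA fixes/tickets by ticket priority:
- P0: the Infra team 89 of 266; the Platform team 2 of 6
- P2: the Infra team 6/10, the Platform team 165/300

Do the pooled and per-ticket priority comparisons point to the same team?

P0: the Infra team 89/266 = 33.5%, the Platform team 2/6 = 33.3% → the Infra team
P2: the Infra team 6/10 = 60.0%, the Platform team 165/300 = 55.0% → the Infra team
Overall: the Infra team 95/276 = 34.4%, the Platform team 167/306 = 54.6% → the Platform team
The Infra team wins each ticket group but the Platform team wins overall — the comparison reverses. The Infra team's tickets skew toward P0, which has a lower base rate.

No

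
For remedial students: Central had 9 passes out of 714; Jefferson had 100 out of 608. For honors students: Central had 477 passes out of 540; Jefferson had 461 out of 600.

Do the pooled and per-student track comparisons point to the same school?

Remedial: Central 9/714 = 1.3%, Jefferson 100/608 = 16.4% → Jefferson
Honors: Central 477/540 = 88.3%, Jefferson 461/600 = 76.8% → Central
Overall: Central 486/1254 = 38.8%, Jefferson 561/1208 = 46.4% → Jefferson
Neither sweeps: Central wins 1 of 2 groups, Jefferson wins 1. Jefferson wins overall but not every group — no Simpson reversal.

No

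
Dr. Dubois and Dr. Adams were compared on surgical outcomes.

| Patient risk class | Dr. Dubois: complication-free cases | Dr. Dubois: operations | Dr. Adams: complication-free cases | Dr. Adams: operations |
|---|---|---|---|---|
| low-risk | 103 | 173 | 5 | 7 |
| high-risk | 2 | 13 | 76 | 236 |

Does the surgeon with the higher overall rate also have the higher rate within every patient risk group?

No

Low-risk: Dr. Dubois 103/173 = 59.5%, Dr. Adams 5/7 = 71.4% → Dr. Adams
High-risk: Dr. Dubois 2/13 = 15.4%, Dr. Adams 76/236 = 32.2% → Dr. Adams
Overall: Dr. Dubois 105/186 = 56.5%, Dr. Adams 81/243 = 33.3% → Dr. Dubois
Dr. Adams wins each patient risk group but Dr. Dubois wins overall — the comparison reverses. Dr. Adams's operations skew toward high-risk, which has a lower base rate.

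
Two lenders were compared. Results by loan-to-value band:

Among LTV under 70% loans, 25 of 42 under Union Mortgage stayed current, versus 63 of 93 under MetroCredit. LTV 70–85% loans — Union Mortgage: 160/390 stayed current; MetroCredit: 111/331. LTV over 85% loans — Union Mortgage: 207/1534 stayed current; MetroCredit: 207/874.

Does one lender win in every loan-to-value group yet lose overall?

LTV under 70%: Union Mortgage 25/42 = 59.5%, MetroCredit 63/93 = 67.7% → MetroCredit
LTV 70–85%: Union Mortgage 160/390 = 41.0%, MetroCredit 111/331 = 33.5% → Union Mortgage
LTV over 85%: Union Mortgage 207/1534 = 13.5%, MetroCredit 207/874 = 23.7% → MetroCredit
Overall: Union Mortgage 392/1966 = 19.9%, MetroCredit 381/1298 = 29.4% → MetroCredit
Neither sweeps: Union Mortgage wins 1 of 3 groups, MetroCredit wins 2. MetroCredit wins overall but not every group — no Simpson reversal.

No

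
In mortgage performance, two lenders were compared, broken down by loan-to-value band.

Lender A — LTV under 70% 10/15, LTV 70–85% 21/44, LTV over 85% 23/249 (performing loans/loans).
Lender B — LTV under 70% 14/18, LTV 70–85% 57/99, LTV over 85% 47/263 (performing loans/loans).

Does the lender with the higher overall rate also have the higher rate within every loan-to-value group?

Yes

LTV under 70%: Lender A 10/15 = 66.7%, Lender B 14/18 = 77.8% → Lender B
LTV 70–85%: Lender A 21/44 = 47.7%, Lender B 57/99 = 57.6% → Lender B
LTV over 85%: Lender A 23/249 = 9.2%, Lender B 47/263 = 17.9% → Lender B
Overall: Lender A 54/308 = 17.5%, Lender B 118/380 = 31.1% → Lender B
Lender B wins overall and in every loan-to-value group — no reversal.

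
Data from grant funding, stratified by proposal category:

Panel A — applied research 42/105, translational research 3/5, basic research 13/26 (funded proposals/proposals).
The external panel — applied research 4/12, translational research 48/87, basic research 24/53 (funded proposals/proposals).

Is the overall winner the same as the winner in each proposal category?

Applied research: Panel A 42/105 = 40.0%, the external panel 4/12 = 33.3% → Panel A
Translational research: Panel A 3/5 = 60.0%, the external panel 48/87 = 55.2% → Panel A
Basic research: Panel A 13/26 = 50.0%, the external panel 24/53 = 45.3% → Panel A
Overall: Panel A 58/136 = 42.6%, the external panel 76/152 = 50.0% → the external panel
Panel A wins each proposal group but the external panel wins overall — the comparison reverses. Panel A's proposals skew toward applied research, which has a lower base rate.

No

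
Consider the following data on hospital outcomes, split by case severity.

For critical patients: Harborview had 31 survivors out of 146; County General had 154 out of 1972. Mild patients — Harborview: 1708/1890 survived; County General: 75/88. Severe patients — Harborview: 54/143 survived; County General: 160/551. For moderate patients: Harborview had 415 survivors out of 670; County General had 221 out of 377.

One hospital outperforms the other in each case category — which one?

Critical: Harborview 31/146 = 21.2%, County General 154/1972 = 7.8% → Harborview
Mild: Harborview 1708/1890 = 90.4%, County General 75/88 = 85.2% → Harborview
Severe: Harborview 54/143 = 37.8%, County General 160/551 = 29.0% → Harborview
Moderate: Harborview 415/670 = 61.9%, County General 221/377 = 58.6% → Harborview
Harborview has the higher rate in all 4 groups.

Harborview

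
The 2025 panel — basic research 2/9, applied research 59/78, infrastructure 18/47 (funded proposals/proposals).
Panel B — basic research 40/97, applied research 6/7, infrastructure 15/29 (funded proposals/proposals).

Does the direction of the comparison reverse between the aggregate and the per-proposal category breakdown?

Yes

Basic research: the 2025 panel 2/9 = 22.2%, Panel B 40/97 = 41.2% → Panel B
Applied research: the 2025 panel 59/78 = 75.6%, Panel B 6/7 = 85.7% → Panel B
Infrastructure: the 2025 panel 18/47 = 38.3%, Panel B 15/29 = 51.7% → Panel B
Overall: the 2025 panel 79/134 = 59.0%, Panel B 61/133 = 45.9% → the 2025 panel
Panel B wins each proposal group but the 2025 panel wins overall — the comparison reverses. Panel B's proposals skew toward basic research, which has a lower base rate.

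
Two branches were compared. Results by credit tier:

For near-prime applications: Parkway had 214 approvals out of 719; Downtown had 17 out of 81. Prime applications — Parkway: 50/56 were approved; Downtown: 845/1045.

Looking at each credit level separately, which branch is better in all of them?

Near-prime: Parkway 214/719 = 29.8%, Downtown 17/81 = 21.0% → Parkway
Prime: Parkway 50/56 = 89.3%, Downtown 845/1045 = 80.9% → Parkway
Parkway has the higher rate in both groups.

Parkway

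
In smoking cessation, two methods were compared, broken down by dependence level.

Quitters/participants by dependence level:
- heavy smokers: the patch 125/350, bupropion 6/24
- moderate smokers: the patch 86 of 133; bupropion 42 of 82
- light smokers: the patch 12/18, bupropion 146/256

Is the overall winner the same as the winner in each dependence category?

No

Heavy smokers: the patch 125/350 = 35.7%, bupropion 6/24 = 25.0% → the patch
Moderate smokers: the patch 86/133 = 64.7%, bupropion 42/82 = 51.2% → the patch
Light smokers: the patch 12/18 = 66.7%, bupropion 146/256 = 57.0% → the patch
Overall: the patch 223/501 = 44.5%, bupropion 194/362 = 53.6% → bupropion
The patch wins each dependence group but bupropion wins overall — the comparison reverses. The patch's participants skew toward heavy smokers, which has a lower base rate.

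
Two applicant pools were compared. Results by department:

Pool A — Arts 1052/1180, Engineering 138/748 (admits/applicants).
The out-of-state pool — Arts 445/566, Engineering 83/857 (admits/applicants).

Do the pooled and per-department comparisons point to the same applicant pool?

Arts: Pool A 1052/1180 = 89.2%, the out-of-state pool 445/566 = 78.6% → Pool A
Engineering: Pool A 138/748 = 18.4%, the out-of-state pool 83/857 = 9.7% → Pool A
Overall: Pool A 1190/1928 = 61.7%, the out-of-state pool 528/1423 = 37.1% → Pool A
Pool A wins overall and in every department group — no reversal.

Yes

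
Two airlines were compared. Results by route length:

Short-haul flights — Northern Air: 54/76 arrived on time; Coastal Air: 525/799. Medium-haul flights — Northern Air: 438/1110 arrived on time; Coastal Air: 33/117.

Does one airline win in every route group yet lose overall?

Short-haul: Northern Air 54/76 = 71.1%, Coastal Air 525/799 = 65.7% → Northern Air
Medium-haul: Northern Air 438/1110 = 39.5%, Coastal Air 33/117 = 28.2% → Northern Air
Overall: Northern Air 492/1186 = 41.5%, Coastal Air 558/916 = 60.9% → Coastal Air
Northern Air wins each route group but Coastal Air wins overall — the comparison reverses. Northern Air's flights skew toward medium-haul, which has a lower base rate.

Yes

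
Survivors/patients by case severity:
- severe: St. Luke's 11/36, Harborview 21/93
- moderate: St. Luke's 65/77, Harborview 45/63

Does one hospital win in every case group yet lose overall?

No

Severe: St. Luke's 11/36 = 30.6%, Harborview 21/93 = 22.6% → St. Luke's
Moderate: St. Luke's 65/77 = 84.4%, Harborview 45/63 = 71.4% → St. Luke's
Overall: St. Luke's 76/113 = 67.3%, Harborview 66/156 = 42.3% → St. Luke's
St. Luke's wins overall and in every case group — no reversal.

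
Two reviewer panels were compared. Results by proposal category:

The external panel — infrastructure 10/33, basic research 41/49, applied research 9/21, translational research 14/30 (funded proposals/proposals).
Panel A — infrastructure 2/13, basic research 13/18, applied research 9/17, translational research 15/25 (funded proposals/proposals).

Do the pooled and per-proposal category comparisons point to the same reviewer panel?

Infrastructure: the external panel 10/33 = 30.3%, Panel A 2/13 = 15.4% → the external panel
Basic research: the external panel 41/49 = 83.7%, Panel A 13/18 = 72.2% → the external panel
Applied research: the external panel 9/21 = 42.9%, Panel A 9/17 = 52.9% → Panel A
Translational research: the external panel 14/30 = 46.7%, Panel A 15/25 = 60.0% → Panel A
Overall: the external panel 74/133 = 55.6%, Panel A 39/73 = 53.4% → the external panel
Neither sweeps: the external panel wins 2 of 4 groups, Panel A wins 2. The external panel wins overall but not every group — no Simpson reversal.

No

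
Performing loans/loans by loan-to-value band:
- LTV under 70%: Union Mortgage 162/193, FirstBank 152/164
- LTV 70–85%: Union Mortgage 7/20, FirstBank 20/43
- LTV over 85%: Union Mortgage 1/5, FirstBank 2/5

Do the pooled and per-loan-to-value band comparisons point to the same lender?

LTV under 70%: Union Mortgage 162/193 = 83.9%, FirstBank 152/164 = 92.7% → FirstBank
LTV 70–85%: Union Mortgage 7/20 = 35.0%, FirstBank 20/43 = 46.5% → FirstBank
LTV over 85%: Union Mortgage 1/5 = 20.0%, FirstBank 2/5 = 40.0% → FirstBank
Overall: Union Mortgage 170/218 = 78.0%, FirstBank 174/212 = 82.1% → FirstBank
FirstBank wins overall and in every loan-to-value group — no reversal.

Yes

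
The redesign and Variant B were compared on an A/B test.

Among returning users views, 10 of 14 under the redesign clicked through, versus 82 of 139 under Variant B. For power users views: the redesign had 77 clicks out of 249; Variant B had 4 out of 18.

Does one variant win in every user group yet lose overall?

Yes

Returning users: the redesign 10/14 = 71.4%, Variant B 82/139 = 59.0% → the redesign
Power users: the redesign 77/249 = 30.9%, Variant B 4/18 = 22.2% → the redesign
Overall: the redesign 87/263 = 33.1%, Variant B 86/157 = 54.8% → Variant B
The redesign wins each user group but Variant B wins overall — the comparison reverses. The redesign's views skew toward power users, which has a lower base rate.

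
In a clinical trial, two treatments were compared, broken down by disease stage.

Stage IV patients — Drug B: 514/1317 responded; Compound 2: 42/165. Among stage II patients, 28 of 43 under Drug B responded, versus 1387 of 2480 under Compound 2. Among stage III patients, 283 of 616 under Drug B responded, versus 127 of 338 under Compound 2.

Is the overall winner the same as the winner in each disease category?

No

Stage IV: Drug B 514/1317 = 39.0%, Compound 2 42/165 = 25.5% → Drug B
Stage II: Drug B 28/43 = 65.1%, Compound 2 1387/2480 = 55.9% → Drug B
Stage III: Drug B 283/616 = 45.9%, Compound 2 127/338 = 37.6% → Drug B
Overall: Drug B 825/1976 = 41.8%, Compound 2 1556/2983 = 52.2% → Compound 2
Drug B wins each disease group but Compound 2 wins overall — the comparison reverses. Drug B's patients skew toward stage IV, which has a lower base rate.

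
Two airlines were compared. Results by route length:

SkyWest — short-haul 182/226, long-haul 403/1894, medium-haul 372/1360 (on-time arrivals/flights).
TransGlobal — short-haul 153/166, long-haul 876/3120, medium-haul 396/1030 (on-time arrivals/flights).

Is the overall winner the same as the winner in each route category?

Yes

Short-haul: SkyWest 182/226 = 80.5%, TransGlobal 153/166 = 92.2% → TransGlobal
Long-haul: SkyWest 403/1894 = 21.3%, TransGlobal 876/3120 = 28.1% → TransGlobal
Medium-haul: SkyWest 372/1360 = 27.4%, TransGlobal 396/1030 = 38.4% → TransGlobal
Overall: SkyWest 957/3480 = 27.5%, TransGlobal 1425/4316 = 33.0% → TransGlobal
TransGlobal wins overall and in every route group — no reversal.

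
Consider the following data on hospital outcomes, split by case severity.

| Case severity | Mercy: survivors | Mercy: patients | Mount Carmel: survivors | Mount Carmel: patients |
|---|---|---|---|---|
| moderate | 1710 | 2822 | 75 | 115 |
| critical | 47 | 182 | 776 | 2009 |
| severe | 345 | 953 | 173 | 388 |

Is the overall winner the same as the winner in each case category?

No

Moderate: Mercy 1710/2822 = 60.6%, Mount Carmel 75/115 = 65.2% → Mount Carmel
Critical: Mercy 47/182 = 25.8%, Mount Carmel 776/2009 = 38.6% → Mount Carmel
Severe: Mercy 345/953 = 36.2%, Mount Carmel 173/388 = 44.6% → Mount Carmel
Overall: Mercy 2102/3957 = 53.1%, Mount Carmel 1024/2512 = 40.8% → Mercy
Mount Carmel wins each case group but Mercy wins overall — the comparison reverses. Mount Carmel's patients skew toward critical, which has a lower base rate.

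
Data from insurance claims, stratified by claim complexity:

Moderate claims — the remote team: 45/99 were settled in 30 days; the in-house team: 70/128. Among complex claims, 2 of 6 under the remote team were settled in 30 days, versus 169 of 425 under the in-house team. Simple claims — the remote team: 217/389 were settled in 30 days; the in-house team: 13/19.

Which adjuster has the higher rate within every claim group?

the in-house team

Moderate: the remote team 45/99 = 45.5%, the in-house team 70/128 = 54.7% → the in-house team
Complex: the remote team 2/6 = 33.3%, the in-house team 169/425 = 39.8% → the in-house team
Simple: the remote team 217/389 = 55.8%, the in-house team 13/19 = 68.4% → the in-house team
The in-house team has the higher rate in all 3 groups.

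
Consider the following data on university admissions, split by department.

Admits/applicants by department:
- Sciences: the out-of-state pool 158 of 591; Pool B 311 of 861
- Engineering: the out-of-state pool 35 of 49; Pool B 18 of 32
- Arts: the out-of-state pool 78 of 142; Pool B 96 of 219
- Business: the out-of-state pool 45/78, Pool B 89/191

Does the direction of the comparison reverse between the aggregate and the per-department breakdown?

No

Sciences: the out-of-state pool 158/591 = 26.7%, Pool B 311/861 = 36.1% → Pool B
Engineering: the out-of-state pool 35/49 = 71.4%, Pool B 18/32 = 56.2% → the out-of-state pool
Arts: the out-of-state pool 78/142 = 54.9%, Pool B 96/219 = 43.8% → the out-of-state pool
Business: the out-of-state pool 45/78 = 57.7%, Pool B 89/191 = 46.6% → the out-of-state pool
Overall: the out-of-state pool 316/860 = 36.7%, Pool B 514/1303 = 39.4% → Pool B
Neither sweeps: the out-of-state pool wins 3 of 4 groups, Pool B wins 1. Pool B wins overall but not every group — no Simpson reversal.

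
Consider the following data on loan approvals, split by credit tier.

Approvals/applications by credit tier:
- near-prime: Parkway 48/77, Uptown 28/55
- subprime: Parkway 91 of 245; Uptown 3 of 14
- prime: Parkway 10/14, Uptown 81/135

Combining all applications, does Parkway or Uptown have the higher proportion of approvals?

Near-prime: Parkway 48/77 = 62.3%, Uptown 28/55 = 50.9% → Parkway
Subprime: Parkway 91/245 = 37.1%, Uptown 3/14 = 21.4% → Parkway
Prime: Parkway 10/14 = 71.4%, Uptown 81/135 = 60.0% → Parkway
Overall: Parkway 149/336 = 44.3%, Uptown 112/204 = 54.9% → Uptown
(Parkway wins every credit group but Uptown wins overall — Parkway's applications skew toward the low-rate subprime group.)

Uptown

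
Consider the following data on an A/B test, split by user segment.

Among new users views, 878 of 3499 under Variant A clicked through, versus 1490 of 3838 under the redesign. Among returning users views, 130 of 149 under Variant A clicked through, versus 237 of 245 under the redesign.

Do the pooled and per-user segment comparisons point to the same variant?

Yes

New users: Variant A 878/3499 = 25.1%, the redesign 1490/3838 = 38.8% → the redesign
Returning users: Variant A 130/149 = 87.2%, the redesign 237/245 = 96.7% → the redesign
Overall: Variant A 1008/3648 = 27.6%, the redesign 1727/4083 = 42.3% → the redesign
The redesign wins overall and in every user group — no reversal.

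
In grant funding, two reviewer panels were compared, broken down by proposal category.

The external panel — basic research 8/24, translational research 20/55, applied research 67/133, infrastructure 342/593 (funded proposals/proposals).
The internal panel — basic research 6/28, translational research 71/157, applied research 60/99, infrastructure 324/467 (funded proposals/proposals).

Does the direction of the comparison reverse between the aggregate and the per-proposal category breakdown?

Basic research: the external panel 8/24 = 33.3%, the internal panel 6/28 = 21.4% → the external panel
Translational research: the external panel 20/55 = 36.4%, the internal panel 71/157 = 45.2% → the internal panel
Applied research: the external panel 67/133 = 50.4%, the internal panel 60/99 = 60.6% → the internal panel
Infrastructure: the external panel 342/593 = 57.7%, the internal panel 324/467 = 69.4% → the internal panel
Overall: the external panel 437/805 = 54.3%, the internal panel 461/751 = 61.4% → the internal panel
Neither sweeps: the external panel wins 1 of 4 groups, the internal panel wins 3. The internal panel wins overall but not every group — no Simpson reversal.

No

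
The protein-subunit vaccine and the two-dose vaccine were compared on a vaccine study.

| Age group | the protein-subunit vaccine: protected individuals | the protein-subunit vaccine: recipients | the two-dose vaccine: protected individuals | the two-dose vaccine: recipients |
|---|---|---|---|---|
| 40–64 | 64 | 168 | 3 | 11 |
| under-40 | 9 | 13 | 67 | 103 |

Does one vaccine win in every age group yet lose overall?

40–64: the protein-subunit vaccine 64/168 = 38.1%, the two-dose vaccine 3/11 = 27.3% → the protein-subunit vaccine
Under-40: the protein-subunit vaccine 9/13 = 69.2%, the two-dose vaccine 67/103 = 65.0% → the protein-subunit vaccine
Overall: the protein-subunit vaccine 73/181 = 40.3%, the two-dose vaccine 70/114 = 61.4% → the two-dose vaccine
The protein-subunit vaccine wins each age group but the two-dose vaccine wins overall — the comparison reverses. The protein-subunit vaccine's recipients skew toward 40–64, which has a lower base rate.

Yes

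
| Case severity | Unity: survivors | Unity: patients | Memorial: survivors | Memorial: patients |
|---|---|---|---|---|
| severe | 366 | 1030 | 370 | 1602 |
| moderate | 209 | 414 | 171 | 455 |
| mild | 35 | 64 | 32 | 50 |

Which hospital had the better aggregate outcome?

Severe: Unity 366/1030 = 35.5%, Memorial 370/1602 = 23.1% → Unity
Moderate: Unity 209/414 = 50.5%, Memorial 171/455 = 37.6% → Unity
Mild: Unity 35/64 = 54.7%, Memorial 32/50 = 64.0% → Memorial
Overall: Unity 610/1508 = 40.5%, Memorial 573/2107 = 27.2% → Unity
(Neither sweeps every case group, but Unity has the higher pooled rate.)

Unity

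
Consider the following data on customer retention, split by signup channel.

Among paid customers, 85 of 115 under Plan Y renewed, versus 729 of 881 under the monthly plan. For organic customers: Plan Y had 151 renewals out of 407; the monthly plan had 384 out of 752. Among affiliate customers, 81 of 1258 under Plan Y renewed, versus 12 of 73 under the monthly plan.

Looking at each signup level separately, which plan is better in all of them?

the monthly plan

Paid: Plan Y 85/115 = 73.9%, the monthly plan 729/881 = 82.7% → the monthly plan
Organic: Plan Y 151/407 = 37.1%, the monthly plan 384/752 = 51.1% → the monthly plan
Affiliate: Plan Y 81/1258 = 6.4%, the monthly plan 12/73 = 16.4% → the monthly plan
The monthly plan has the higher rate in all 3 groups.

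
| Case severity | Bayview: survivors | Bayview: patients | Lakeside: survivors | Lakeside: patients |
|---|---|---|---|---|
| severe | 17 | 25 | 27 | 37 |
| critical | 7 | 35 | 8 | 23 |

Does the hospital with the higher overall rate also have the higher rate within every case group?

Severe: Bayview 17/25 = 68.0%, Lakeside 27/37 = 73.0% → Lakeside
Critical: Bayview 7/35 = 20.0%, Lakeside 8/23 = 34.8% → Lakeside
Overall: Bayview 24/60 = 40.0%, Lakeside 35/60 = 58.3% → Lakeside
Lakeside wins overall and in every case group — no reversal.

Yes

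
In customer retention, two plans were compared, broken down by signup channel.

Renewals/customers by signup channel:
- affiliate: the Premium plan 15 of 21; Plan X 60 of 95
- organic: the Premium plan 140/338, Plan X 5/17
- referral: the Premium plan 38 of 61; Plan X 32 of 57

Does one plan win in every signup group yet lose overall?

Yes

Affiliate: the Premium plan 15/21 = 71.4%, Plan X 60/95 = 63.2% → the Premium plan
Organic: the Premium plan 140/338 = 41.4%, Plan X 5/17 = 29.4% → the Premium plan
Referral: the Premium plan 38/61 = 62.3%, Plan X 32/57 = 56.1% → the Premium plan
Overall: the Premium plan 193/420 = 46.0%, Plan X 97/169 = 57.4% → Plan X
The Premium plan wins each signup group but Plan X wins overall — the comparison reverses. The Premium plan's customers skew toward organic, which has a lower base rate.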